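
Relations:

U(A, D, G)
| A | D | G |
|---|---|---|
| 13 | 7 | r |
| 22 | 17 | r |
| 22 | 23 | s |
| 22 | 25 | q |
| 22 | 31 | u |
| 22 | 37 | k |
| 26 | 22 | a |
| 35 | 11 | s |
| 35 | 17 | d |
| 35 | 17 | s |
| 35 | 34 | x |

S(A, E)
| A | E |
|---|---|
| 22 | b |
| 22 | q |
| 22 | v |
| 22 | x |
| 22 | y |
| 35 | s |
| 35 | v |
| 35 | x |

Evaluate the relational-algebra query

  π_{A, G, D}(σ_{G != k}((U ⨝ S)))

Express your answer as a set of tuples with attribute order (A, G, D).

U ⋈ S (natural join on A): {(22, 17, r, b), (22, 17, r, q), (22, 17, r, v), (22, 17, r, x), (22, 17, r, y), (22, 23, s, b), (22, 23, s, q), (22, 23, s, v), (22, 23, s, x), (22, 23, s, y), (22, 25, q, b), (22, 25, q, q), (22, 25, q, v), (22, 25, q, x), (22, 25, q, y), (22, 31, u, b), (22, 31, u, q), (22, 31, u, v), (22, 31, u, x), (22, 31, u, y), (22, 37, k, b), (22, 37, k, q), (22, 37, k, v), (22, 37, k, x), (22, 37, k, y), (35, 11, s, s), (35, 11, s, v), (35, 11, s, x), (35, 17, d, s), (35, 17, d, v), (35, 17, d, x), (35, 17, s, s), (35, 17, s, v), (35, 17, s, x), (35, 34, x, s), (35, 34, x, v), (35, 34, x, x)}
Selection G != k: {(22, 17, r, b), (22, 17, r, q), (22, 17, r, v), (22, 17, r, x), (22, 17, r, y), (22, 23, s, b), (22, 23, s, q), (22, 23, s, v), (22, 23, s, x), (22, 23, s, y), (22, 25, q, b), (22, 25, q, q), (22, 25, q, v), (22, 25, q, x), (22, 25, q, y), (22, 31, u, b), (22, 31, u, q), (22, 31, u, v), (22, 31, u, x), (22, 31, u, y), (35, 11, s, s), (35, 11, s, v), (35, 11, s, x), (35, 17, d, s), (35, 17, d, v), (35, 17, d, x), (35, 17, s, s), (35, 17, s, v), (35, 17, s, x), (35, 34, x, s), (35, 34, x, v), (35, 34, x, x)}
π_{A, G, D} gives {(22, q, 25), (22, r, 17), (22, s, 23), (22, u, 31), (35, d, 17), (35, s, 11), (35, s, 17), (35, x, 34)} (24 duplicate(s) eliminated).

{(22, q, 25), (22, r, 17), (22, s, 23), (22, u, 31), (35, d, 17), (35, s, 11), (35, s, 17), (35, x, 34)}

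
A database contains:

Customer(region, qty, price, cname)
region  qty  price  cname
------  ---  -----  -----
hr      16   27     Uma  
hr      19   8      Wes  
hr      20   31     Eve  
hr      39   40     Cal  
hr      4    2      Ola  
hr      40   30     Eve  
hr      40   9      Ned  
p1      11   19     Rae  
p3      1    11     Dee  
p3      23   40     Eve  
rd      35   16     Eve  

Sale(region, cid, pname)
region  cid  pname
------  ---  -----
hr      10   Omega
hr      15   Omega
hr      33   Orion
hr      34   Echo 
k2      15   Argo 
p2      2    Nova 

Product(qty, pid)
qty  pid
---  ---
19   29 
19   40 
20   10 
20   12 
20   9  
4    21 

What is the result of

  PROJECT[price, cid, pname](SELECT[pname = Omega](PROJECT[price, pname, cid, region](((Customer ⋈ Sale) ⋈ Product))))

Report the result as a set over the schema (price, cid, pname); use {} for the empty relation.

Customer ⋈ Sale (natural join on region): {(hr, 16, 27, Uma, 10, Omega), (hr, 16, 27, Uma, 15, Omega), (hr, 16, 27, Uma, 33, Orion), (hr, 16, 27, Uma, 34, Echo), (hr, 19, 8, Wes, 10, Omega), (hr, 19, 8, Wes, 15, Omega), (hr, 19, 8, Wes, 33, Orion), (hr, 19, 8, Wes, 34, Echo), (hr, 20, 31, Eve, 10, Omega), (hr, 20, 31, Eve, 15, Omega), (hr, 20, 31, Eve, 33, Orion), (hr, 20, 31, Eve, 34, Echo), (hr, 39, 40, Cal, 10, Omega), (hr, 39, 40, Cal, 15, Omega), (hr, 39, 40, Cal, 33, Orion), (hr, 39, 40, Cal, 34, Echo), (hr, 4, 2, Ola, 10, Omega), (hr, 4, 2, Ola, 15, Omega), (hr, 4, 2, Ola, 33, Orion), (hr, 4, 2, Ola, 34, Echo), (hr, 40, 30, Eve, 10, Omega), (hr, 40, 30, Eve, 15, Omega), (hr, 40, 30, Eve, 33, Orion), (hr, 40, 30, Eve, 34, Echo), (hr, 40, 9, Ned, 10, Omega), (hr, 40, 9, Ned, 15, Omega), (hr, 40, 9, Ned, 33, Orion), (hr, 40, 9, Ned, 34, Echo)}
(Customer ⋈ Sale) ⋈ Product (natural join on qty): {(hr, 19, 8, Wes, 10, Omega, 29), (hr, 19, 8, Wes, 10, Omega, 40), (hr, 19, 8, Wes, 15, Omega, 29), (hr, 19, 8, Wes, 15, Omega, 40), (hr, 19, 8, Wes, 33, Orion, 29), (hr, 19, 8, Wes, 33, Orion, 40), (hr, 19, 8, Wes, 34, Echo, 29), (hr, 19, 8, Wes, 34, Echo, 40), (hr, 20, 31, Eve, 10, Omega, 10), (hr, 20, 31, Eve, 10, Omega, 12), (hr, 20, 31, Eve, 10, Omega, 9), (hr, 20, 31, Eve, 15, Omega, 10), (hr, 20, 31, Eve, 15, Omega, 12), (hr, 20, 31, Eve, 15, Omega, 9), (hr, 20, 31, Eve, 33, Orion, 10), (hr, 20, 31, Eve, 33, Orion, 12), (hr, 20, 31, Eve, 33, Orion, 9), (hr, 20, 31, Eve, 34, Echo, 10), (hr, 20, 31, Eve, 34, Echo, 12), (hr, 20, 31, Eve, 34, Echo, 9), (hr, 4, 2, Ola, 10, Omega, 21), (hr, 4, 2, Ola, 15, Omega, 21), (hr, 4, 2, Ola, 33, Orion, 21), (hr, 4, 2, Ola, 34, Echo, 21)}
π[price, pname, cid, region]: project onto (price, pname, cid, region) (12 duplicate(s) eliminated) → {(2, Echo, 34, hr), (2, Omega, 10, hr), (2, Omega, 15, hr), (2, Orion, 33, hr), (31, Echo, 34, hr), (31, Omega, 10, hr), (31, Omega, 15, hr), (31, Orion, 33, hr), (8, Echo, 34, hr), (8, Omega, 10, hr), (8, Omega, 15, hr), (8, Orion, 33, hr)}
Apply σ_{pname = Omega}; surviving tuples: {(2, Omega, 10, hr), (2, Omega, 15, hr), (31, Omega, 10, hr), (31, Omega, 15, hr), (8, Omega, 10, hr), (8, Omega, 15, hr)}
π[price, cid, pname]: project onto (price, cid, pname) → {(2, 10, Omega), (2, 15, Omega), (31, 10, Omega), (31, 15, Omega), (8, 10, Omega), (8, 15, Omega)}

{(2, 10, Omega), (2, 15, Omega), (31, 10, Omega), (31, 15, Omega), (8, 10, Omega), (8, 15, Omega)}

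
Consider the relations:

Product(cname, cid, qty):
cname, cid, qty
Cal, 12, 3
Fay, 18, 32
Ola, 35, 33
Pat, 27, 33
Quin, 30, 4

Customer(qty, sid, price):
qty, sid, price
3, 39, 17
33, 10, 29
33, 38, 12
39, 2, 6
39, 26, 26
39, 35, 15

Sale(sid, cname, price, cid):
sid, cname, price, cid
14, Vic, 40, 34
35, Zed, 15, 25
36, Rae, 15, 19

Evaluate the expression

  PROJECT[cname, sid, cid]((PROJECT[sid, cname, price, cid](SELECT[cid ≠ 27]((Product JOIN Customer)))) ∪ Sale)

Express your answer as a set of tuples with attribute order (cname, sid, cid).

{(Cal, 39, 12), (Ola, 10, 35), (Ola, 38, 35), (Rae, 36, 19), (Vic, 14, 34), (Zed, 35, 25)}

Natural join on qty: {(Cal, 12, 3, 39, 17), (Ola, 35, 33, 10, 29), (Ola, 35, 33, 38, 12), (Pat, 27, 33, 10, 29), (Pat, 27, 33, 38, 12)}
σ[cid ≠ 27]: keep tuples satisfying cid ≠ 27 → {(Cal, 12, 3, 39, 17), (Ola, 35, 33, 10, 29), (Ola, 35, 33, 38, 12)}
π[sid, cname, price, cid]: project onto (sid, cname, price, cid) → {(10, Ola, 29, 35), (38, Ola, 12, 35), (39, Cal, 17, 12)}
Set union of the two operands is {(10, Ola, 29, 35), (14, Vic, 40, 34), (35, Zed, 15, 25), (36, Rae, 15, 19), (38, Ola, 12, 35), (39, Cal, 17, 12)}.
π[cname, sid, cid]: project onto (cname, sid, cid) → {(Cal, 39, 12), (Ola, 10, 35), (Ola, 38, 35), (Rae, 36, 19), (Vic, 14, 34), (Zed, 35, 25)}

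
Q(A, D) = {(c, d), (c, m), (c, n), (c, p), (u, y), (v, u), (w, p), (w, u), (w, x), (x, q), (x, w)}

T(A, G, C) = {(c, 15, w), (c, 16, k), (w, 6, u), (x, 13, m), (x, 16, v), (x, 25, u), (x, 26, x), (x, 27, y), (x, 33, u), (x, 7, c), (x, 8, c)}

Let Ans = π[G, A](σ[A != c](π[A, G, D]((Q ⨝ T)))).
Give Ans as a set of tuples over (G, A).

Joining Q and T on A yields {(c, d, 15, w), (c, d, 16, k), (c, m, 15, w), (c, m, 16, k), (c, n, 15, w), (c, n, 16, k), (c, p, 15, w), (c, p, 16, k), (w, p, 6, u), (w, u, 6, u), (w, x, 6, u), (x, q, 13, m), (x, q, 16, v), (x, q, 25, u), (x, q, 26, x), (x, q, 27, y), (x, q, 33, u), (x, q, 7, c), (x, q, 8, c), (x, w, 13, m), (x, w, 16, v), (x, w, 25, u), (x, w, 26, x), (x, w, 27, y), (x, w, 33, u), (x, w, 7, c), (x, w, 8, c)}.
Projecting to A, G, D: {(c, 15, d), (c, 15, m), (c, 15, n), (c, 15, p), (c, 16, d), (c, 16, m), (c, 16, n), (c, 16, p), (w, 6, p), (w, 6, u), (w, 6, x), (x, 13, q), (x, 13, w), (x, 16, q), (x, 16, w), (x, 25, q), (x, 25, w), (x, 26, q), (x, 26, w), (x, 27, q), (x, 27, w), (x, 33, q), (x, 33, w), (x, 7, q), (x, 7, w), (x, 8, q), (x, 8, w)}
Filtering on A != c leaves {(w, 6, p), (w, 6, u), (w, 6, x), (x, 13, q), (x, 13, w), (x, 16, q), (x, 16, w), (x, 25, q), (x, 25, w), (x, 26, q), (x, 26, w), (x, 27, q), (x, 27, w), (x, 33, q), (x, 33, w), (x, 7, q), (x, 7, w), (x, 8, q), (x, 8, w)}.
Projecting to G, A (10 duplicate(s) eliminated): {(13, x), (16, x), (25, x), (26, x), (27, x), (33, x), (6, w), (7, x), (8, x)}

{(13, x), (16, x), (25, x), (26, x), (27, x), (33, x), (6, w), (7, x), (8, x)}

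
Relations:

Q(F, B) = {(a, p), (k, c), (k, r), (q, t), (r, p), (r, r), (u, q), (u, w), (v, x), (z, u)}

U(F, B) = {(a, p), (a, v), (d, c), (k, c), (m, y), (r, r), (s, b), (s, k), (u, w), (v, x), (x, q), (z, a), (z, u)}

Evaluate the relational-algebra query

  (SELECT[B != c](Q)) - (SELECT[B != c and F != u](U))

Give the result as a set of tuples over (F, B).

Selection B != c: {(a, p), (k, r), (q, t), (r, p), (r, r), (u, q), (u, w), (v, x), (z, u)}
Selection B != c and F != u: {(a, p), (a, v), (m, y), (r, r), (s, b), (s, k), (v, x), (x, q), (z, a), (z, u)}
Taking the difference: {(k, r), (q, t), (r, p), (u, q), (u, w)}

{(k, r), (q, t), (r, p), (u, q), (u, w)}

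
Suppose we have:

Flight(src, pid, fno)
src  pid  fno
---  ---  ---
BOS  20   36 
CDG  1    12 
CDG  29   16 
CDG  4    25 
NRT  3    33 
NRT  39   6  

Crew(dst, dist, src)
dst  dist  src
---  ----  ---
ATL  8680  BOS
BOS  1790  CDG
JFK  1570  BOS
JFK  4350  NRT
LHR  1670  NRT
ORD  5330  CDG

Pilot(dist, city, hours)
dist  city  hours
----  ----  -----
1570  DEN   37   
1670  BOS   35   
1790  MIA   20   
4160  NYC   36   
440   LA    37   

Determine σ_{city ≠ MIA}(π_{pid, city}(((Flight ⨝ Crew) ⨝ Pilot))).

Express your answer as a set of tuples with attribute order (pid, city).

Natural join on src: {(BOS, 20, 36, ATL, 8680), (BOS, 20, 36, JFK, 1570), (CDG, 1, 12, BOS, 1790), (CDG, 1, 12, ORD, 5330), (CDG, 29, 16, BOS, 1790), (CDG, 29, 16, ORD, 5330), (CDG, 4, 25, BOS, 1790), (CDG, 4, 25, ORD, 5330), (NRT, 3, 33, JFK, 4350), (NRT, 3, 33, LHR, 1670), (NRT, 39, 6, JFK, 4350), (NRT, 39, 6, LHR, 1670)}
Natural join on dist: {(BOS, 20, 36, JFK, 1570, DEN, 37), (CDG, 1, 12, BOS, 1790, MIA, 20), (CDG, 29, 16, BOS, 1790, MIA, 20), (CDG, 4, 25, BOS, 1790, MIA, 20), (NRT, 3, 33, LHR, 1670, BOS, 35), (NRT, 39, 6, LHR, 1670, BOS, 35)}
Projecting to pid, city: {(1, MIA), (20, DEN), (29, MIA), (3, BOS), (39, BOS), (4, MIA)}
σ[city ≠ MIA]: keep tuples satisfying city ≠ MIA → {(20, DEN), (3, BOS), (39, BOS)}

{(20, DEN), (3, BOS), (39, BOS)}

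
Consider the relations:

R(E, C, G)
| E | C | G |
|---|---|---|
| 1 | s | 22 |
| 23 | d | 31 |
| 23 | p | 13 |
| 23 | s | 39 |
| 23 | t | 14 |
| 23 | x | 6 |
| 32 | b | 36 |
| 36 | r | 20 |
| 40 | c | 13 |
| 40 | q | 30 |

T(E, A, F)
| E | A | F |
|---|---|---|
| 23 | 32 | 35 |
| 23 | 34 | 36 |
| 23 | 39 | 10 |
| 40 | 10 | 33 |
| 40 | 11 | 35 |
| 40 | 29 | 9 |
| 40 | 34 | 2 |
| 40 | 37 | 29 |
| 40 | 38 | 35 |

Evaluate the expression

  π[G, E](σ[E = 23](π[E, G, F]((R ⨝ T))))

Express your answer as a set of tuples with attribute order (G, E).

{(13, 23), (14, 23), (31, 23), (39, 23), (6, 23)}

Joining R and T on E yields {(23, d, 31, 32, 35), (23, d, 31, 34, 36), (23, d, 31, 39, 10), (23, p, 13, 32, 35), (23, p, 13, 34, 36), (23, p, 13, 39, 10), (23, s, 39, 32, 35), (23, s, 39, 34, 36), (23, s, 39, 39, 10), (23, t, 14, 32, 35), (23, t, 14, 34, 36), (23, t, 14, 39, 10), (23, x, 6, 32, 35), (23, x, 6, 34, 36), (23, x, 6, 39, 10), (40, c, 13, 10, 33), (40, c, 13, 11, 35), (40, c, 13, 29, 9), (40, c, 13, 34, 2), (40, c, 13, 37, 29), (40, c, 13, 38, 35), (40, q, 30, 10, 33), (40, q, 30, 11, 35), (40, q, 30, 29, 9), (40, q, 30, 34, 2), (40, q, 30, 37, 29), (40, q, 30, 38, 35)}.
Projecting to E, G, F (2 duplicate(s) eliminated): {(23, 13, 10), (23, 13, 35), (23, 13, 36), (23, 14, 10), (23, 14, 35), (23, 14, 36), (23, 31, 10), (23, 31, 35), (23, 31, 36), (23, 39, 10), (23, 39, 35), (23, 39, 36), (23, 6, 10), (23, 6, 35), (23, 6, 36), (40, 13, 2), (40, 13, 29), (40, 13, 33), (40, 13, 35), (40, 13, 9), (40, 30, 2), (40, 30, 29), (40, 30, 33), (40, 30, 35), (40, 30, 9)}
Filtering on E = 23 leaves {(23, 13, 10), (23, 13, 35), (23, 13, 36), (23, 14, 10), (23, 14, 35), (23, 14, 36), (23, 31, 10), (23, 31, 35), (23, 31, 36), (23, 39, 10), (23, 39, 35), (23, 39, 36), (23, 6, 10), (23, 6, 35), (23, 6, 36)}.
Projecting to G, E (10 duplicate(s) eliminated): {(13, 23), (14, 23), (31, 23), (39, 23), (6, 23)}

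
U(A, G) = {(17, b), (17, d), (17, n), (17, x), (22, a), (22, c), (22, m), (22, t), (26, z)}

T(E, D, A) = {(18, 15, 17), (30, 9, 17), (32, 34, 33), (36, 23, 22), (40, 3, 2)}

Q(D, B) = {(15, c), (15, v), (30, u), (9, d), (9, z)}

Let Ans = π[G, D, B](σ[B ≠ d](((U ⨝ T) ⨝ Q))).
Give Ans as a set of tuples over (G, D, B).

{(b, 15, c), (b, 15, v), (b, 9, z), (d, 15, c), (d, 15, v), (d, 9, z), (n, 15, c), (n, 15, v), (n, 9, z), (x, 15, c), (x, 15, v), (x, 9, z)}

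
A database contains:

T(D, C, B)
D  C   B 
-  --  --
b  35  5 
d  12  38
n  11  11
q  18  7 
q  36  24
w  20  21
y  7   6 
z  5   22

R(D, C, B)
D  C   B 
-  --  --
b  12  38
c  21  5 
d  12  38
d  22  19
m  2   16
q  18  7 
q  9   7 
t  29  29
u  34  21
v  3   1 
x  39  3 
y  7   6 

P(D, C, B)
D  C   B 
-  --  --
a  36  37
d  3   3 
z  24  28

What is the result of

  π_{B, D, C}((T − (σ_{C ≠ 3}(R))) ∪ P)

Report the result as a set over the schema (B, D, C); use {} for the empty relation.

Apply σ_{C ≠ 3}; surviving tuples: {(b, 12, 38), (c, 21, 5), (d, 12, 38), (d, 22, 19), (m, 2, 16), (q, 18, 7), (q, 9, 7), (t, 29, 29), (u, 34, 21), (x, 39, 3), (y, 7, 6)}
Taking the difference: {(b, 35, 5), (n, 11, 11), (q, 36, 24), (w, 20, 21), (z, 5, 22)}
Taking the union: {(a, 36, 37), (b, 35, 5), (d, 3, 3), (n, 11, 11), (q, 36, 24), (w, 20, 21), (z, 24, 28), (z, 5, 22)}
Projecting to B, D, C: {(11, n, 11), (21, w, 20), (22, z, 5), (24, q, 36), (28, z, 24), (3, d, 3), (37, a, 36), (5, b, 35)}

{(11, n, 11), (21, w, 20), (22, z, 5), (24, q, 36), (28, z, 24), (3, d, 3), (37, a, 36), (5, b, 35)}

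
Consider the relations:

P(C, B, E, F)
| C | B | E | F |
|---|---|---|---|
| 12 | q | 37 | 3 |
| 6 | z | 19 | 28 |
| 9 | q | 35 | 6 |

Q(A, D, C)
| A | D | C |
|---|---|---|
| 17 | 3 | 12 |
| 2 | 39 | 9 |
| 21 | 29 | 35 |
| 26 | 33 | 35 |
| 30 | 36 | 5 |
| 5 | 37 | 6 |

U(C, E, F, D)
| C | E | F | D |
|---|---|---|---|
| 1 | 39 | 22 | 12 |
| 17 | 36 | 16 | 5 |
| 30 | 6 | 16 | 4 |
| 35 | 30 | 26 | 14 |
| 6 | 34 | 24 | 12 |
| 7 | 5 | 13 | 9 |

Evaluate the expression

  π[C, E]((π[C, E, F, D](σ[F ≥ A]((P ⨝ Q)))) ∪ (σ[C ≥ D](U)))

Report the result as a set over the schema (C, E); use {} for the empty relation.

Joining P and Q on C yields {(12, q, 37, 3, 17, 3), (6, z, 19, 28, 5, 37), (9, q, 35, 6, 2, 39)}.
Selection F ≥ A: {(6, z, 19, 28, 5, 37), (9, q, 35, 6, 2, 39)}
π[C, E, F, D]: project onto (C, E, F, D) → {(6, 19, 28, 37), (9, 35, 6, 39)}
Selection C ≥ D: {(17, 36, 16, 5), (30, 6, 16, 4), (35, 30, 26, 14)}
Taking the union: {(17, 36, 16, 5), (30, 6, 16, 4), (35, 30, 26, 14), (6, 19, 28, 37), (9, 35, 6, 39)}
π[C, E]: project onto (C, E) → {(17, 36), (30, 6), (35, 30), (6, 19), (9, 35)}

{(17, 36), (30, 6), (35, 30), (6, 19), (9, 35)}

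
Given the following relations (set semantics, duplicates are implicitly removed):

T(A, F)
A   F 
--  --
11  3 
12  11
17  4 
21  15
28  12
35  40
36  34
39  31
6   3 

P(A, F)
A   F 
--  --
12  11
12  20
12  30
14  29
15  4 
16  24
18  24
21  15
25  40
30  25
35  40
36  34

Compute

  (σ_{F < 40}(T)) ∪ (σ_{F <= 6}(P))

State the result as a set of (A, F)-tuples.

Filtering on F < 40 leaves {(11, 3), (12, 11), (17, 4), (21, 15), (28, 12), (36, 34), (39, 31), (6, 3)}.
Filtering on F <= 6 leaves {(15, 4)}.
Union: {(11, 3), (12, 11), (17, 4), (21, 15), (28, 12), (36, 34), (39, 31), (6, 3)} with {(15, 4)} → {(11, 3), (12, 11), (15, 4), (17, 4), (21, 15), (28, 12), (36, 34), (39, 31), (6, 3)}

{(11, 3), (12, 11), (15, 4), (17, 4), (21, 15), (28, 12), (36, 34), (39, 31), (6, 3)}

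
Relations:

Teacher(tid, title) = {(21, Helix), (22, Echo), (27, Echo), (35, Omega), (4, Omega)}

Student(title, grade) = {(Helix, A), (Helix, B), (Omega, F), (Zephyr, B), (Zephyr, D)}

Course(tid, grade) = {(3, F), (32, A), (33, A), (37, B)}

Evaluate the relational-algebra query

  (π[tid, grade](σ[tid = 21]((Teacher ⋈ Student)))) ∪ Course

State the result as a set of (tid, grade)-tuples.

Joining Teacher and Student on title yields {(21, Helix, A), (21, Helix, B), (35, Omega, F), (4, Omega, F)}.
Selection tid = 21: {(21, Helix, A), (21, Helix, B)}
Projecting to tid, grade: {(21, A), (21, B)}
Taking the union: {(21, A), (21, B), (3, F), (32, A), (33, A), (37, B)}

{(21, A), (21, B), (3, F), (32, A), (33, A), (37, B)}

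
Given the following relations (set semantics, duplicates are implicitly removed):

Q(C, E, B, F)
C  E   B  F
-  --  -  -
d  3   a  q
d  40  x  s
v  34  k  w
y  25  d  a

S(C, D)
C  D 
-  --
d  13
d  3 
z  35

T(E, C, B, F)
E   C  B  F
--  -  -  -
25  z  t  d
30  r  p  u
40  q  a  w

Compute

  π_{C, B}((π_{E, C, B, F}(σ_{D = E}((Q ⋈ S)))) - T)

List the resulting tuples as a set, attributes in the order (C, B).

Q ⋈ S (natural join on C): {(d, 3, a, q, 13), (d, 3, a, q, 3), (d, 40, x, s, 13), (d, 40, x, s, 3)}
Selection D = E: {(d, 3, a, q, 3)}
π_{E, C, B, F} gives {(3, d, a, q)}.
Difference: {(3, d, a, q)} with {(25, z, t, d), (30, r, p, u), (40, q, a, w)} → {(3, d, a, q)}
π_{C, B} gives {(d, a)}.

{(d, a)}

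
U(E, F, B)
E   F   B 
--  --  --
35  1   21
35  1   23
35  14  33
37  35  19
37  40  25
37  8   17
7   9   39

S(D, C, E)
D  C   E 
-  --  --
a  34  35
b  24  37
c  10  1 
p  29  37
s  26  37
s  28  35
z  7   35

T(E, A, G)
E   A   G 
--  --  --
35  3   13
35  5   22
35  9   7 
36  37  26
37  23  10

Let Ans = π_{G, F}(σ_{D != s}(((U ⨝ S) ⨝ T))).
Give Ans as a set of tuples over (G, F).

Natural join on E: {(35, 1, 21, a, 34), (35, 1, 21, s, 28), (35, 1, 21, z, 7), (35, 1, 23, a, 34), (35, 1, 23, s, 28), (35, 1, 23, z, 7), (35, 14, 33, a, 34), (35, 14, 33, s, 28), (35, 14, 33, z, 7), (37, 35, 19, b, 24), (37, 35, 19, p, 29), (37, 35, 19, s, 26), (37, 40, 25, b, 24), (37, 40, 25, p, 29), (37, 40, 25, s, 26), (37, 8, 17, b, 24), (37, 8, 17, p, 29), (37, 8, 17, s, 26)}
Natural join on E: {(35, 1, 21, a, 34, 3, 13), (35, 1, 21, a, 34, 5, 22), (35, 1, 21, a, 34, 9, 7), (35, 1, 21, s, 28, 3, 13), (35, 1, 21, s, 28, 5, 22), (35, 1, 21, s, 28, 9, 7), (35, 1, 21, z, 7, 3, 13), (35, 1, 21, z, 7, 5, 22), (35, 1, 21, z, 7, 9, 7), (35, 1, 23, a, 34, 3, 13), (35, 1, 23, a, 34, 5, 22), (35, 1, 23, a, 34, 9, 7), (35, 1, 23, s, 28, 3, 13), (35, 1, 23, s, 28, 5, 22), (35, 1, 23, s, 28, 9, 7), (35, 1, 23, z, 7, 3, 13), (35, 1, 23, z, 7, 5, 22), (35, 1, 23, z, 7, 9, 7), (35, 14, 33, a, 34, 3, 13), (35, 14, 33, a, 34, 5, 22), (35, 14, 33, a, 34, 9, 7), (35, 14, 33, s, 28, 3, 13), (35, 14, 33, s, 28, 5, 22), (35, 14, 33, s, 28, 9, 7), (35, 14, 33, z, 7, 3, 13), (35, 14, 33, z, 7, 5, 22), (35, 14, 33, z, 7, 9, 7), (37, 35, 19, b, 24, 23, 10), (37, 35, 19, p, 29, 23, 10), (37, 35, 19, s, 26, 23, 10), (37, 40, 25, b, 24, 23, 10), (37, 40, 25, p, 29, 23, 10), (37, 40, 25, s, 26, 23, 10), (37, 8, 17, b, 24, 23, 10), (37, 8, 17, p, 29, 23, 10), (37, 8, 17, s, 26, 23, 10)}
σ[D != s]: keep tuples satisfying D != s → {(35, 1, 21, a, 34, 3, 13), (35, 1, 21, a, 34, 5, 22), (35, 1, 21, a, 34, 9, 7), (35, 1, 21, z, 7, 3, 13), (35, 1, 21, z, 7, 5, 22), (35, 1, 21, z, 7, 9, 7), (35, 1, 23, a, 34, 3, 13), (35, 1, 23, a, 34, 5, 22), (35, 1, 23, a, 34, 9, 7), (35, 1, 23, z, 7, 3, 13), (35, 1, 23, z, 7, 5, 22), (35, 1, 23, z, 7, 9, 7), (35, 14, 33, a, 34, 3, 13), (35, 14, 33, a, 34, 5, 22), (35, 14, 33, a, 34, 9, 7), (35, 14, 33, z, 7, 3, 13), (35, 14, 33, z, 7, 5, 22), (35, 14, 33, z, 7, 9, 7), (37, 35, 19, b, 24, 23, 10), (37, 35, 19, p, 29, 23, 10), (37, 40, 25, b, 24, 23, 10), (37, 40, 25, p, 29, 23, 10), (37, 8, 17, b, 24, 23, 10), (37, 8, 17, p, 29, 23, 10)}
Keep only column(s) G, F (15 duplicate(s) eliminated): {(10, 35), (10, 40), (10, 8), (13, 1), (13, 14), (22, 1), (22, 14), (7, 1), (7, 14)}

{(10, 35), (10, 40), (10, 8), (13, 1), (13, 14), (22, 1), (22, 14), (7, 1), (7, 14)}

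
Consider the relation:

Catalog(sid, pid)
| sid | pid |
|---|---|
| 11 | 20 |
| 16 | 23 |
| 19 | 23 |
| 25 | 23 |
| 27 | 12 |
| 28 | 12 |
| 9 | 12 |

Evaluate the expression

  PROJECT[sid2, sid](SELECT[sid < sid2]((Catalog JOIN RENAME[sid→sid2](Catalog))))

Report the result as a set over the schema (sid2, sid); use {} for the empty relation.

{(19, 16), (25, 16), (25, 19), (27, 9), (28, 27), (28, 9)}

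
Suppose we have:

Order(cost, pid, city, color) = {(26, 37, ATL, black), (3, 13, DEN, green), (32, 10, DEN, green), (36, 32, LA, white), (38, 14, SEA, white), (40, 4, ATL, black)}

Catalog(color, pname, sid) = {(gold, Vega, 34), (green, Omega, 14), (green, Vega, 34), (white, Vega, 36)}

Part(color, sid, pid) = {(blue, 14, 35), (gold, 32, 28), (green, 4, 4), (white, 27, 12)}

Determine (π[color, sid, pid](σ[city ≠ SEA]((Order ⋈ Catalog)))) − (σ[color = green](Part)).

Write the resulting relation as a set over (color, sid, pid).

{(green, 14, 10), (green, 14, 13), (green, 34, 10), (green, 34, 13), (white, 36, 32)}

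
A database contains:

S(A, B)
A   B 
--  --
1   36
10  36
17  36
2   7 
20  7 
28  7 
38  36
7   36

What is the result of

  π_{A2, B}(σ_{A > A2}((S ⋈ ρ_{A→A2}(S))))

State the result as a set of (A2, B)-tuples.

{(1, 36), (10, 36), (17, 36), (2, 7), (20, 7), (7, 36)}

ρ[A→A2]: schema becomes (A2, B); tuples unchanged.
S ⋈ ρ_{A→A2}(S) (natural join on B): {(1, 36, 1), (1, 36, 10), (1, 36, 17), (1, 36, 38), (1, 36, 7), (10, 36, 1), (10, 36, 10), (10, 36, 17), (10, 36, 38), (10, 36, 7), (17, 36, 1), (17, 36, 10), (17, 36, 17), (17, 36, 38), (17, 36, 7), (2, 7, 2), (2, 7, 20), (2, 7, 28), (20, 7, 2), (20, 7, 20), (20, 7, 28), (28, 7, 2), (28, 7, 20), (28, 7, 28), (38, 36, 1), (38, 36, 10), (38, 36, 17), (38, 36, 38), (38, 36, 7), (7, 36, 1), (7, 36, 10), (7, 36, 17), (7, 36, 38), (7, 36, 7)}
Apply σ_{A > A2}; surviving tuples: {(10, 36, 1), (10, 36, 7), (17, 36, 1), (17, 36, 10), (17, 36, 7), (20, 7, 2), (28, 7, 2), (28, 7, 20), (38, 36, 1), (38, 36, 10), (38, 36, 17), (38, 36, 7), (7, 36, 1)}
Keep only column(s) A2, B (7 duplicate(s) eliminated): {(1, 36), (10, 36), (17, 36), (2, 7), (20, 7), (7, 36)}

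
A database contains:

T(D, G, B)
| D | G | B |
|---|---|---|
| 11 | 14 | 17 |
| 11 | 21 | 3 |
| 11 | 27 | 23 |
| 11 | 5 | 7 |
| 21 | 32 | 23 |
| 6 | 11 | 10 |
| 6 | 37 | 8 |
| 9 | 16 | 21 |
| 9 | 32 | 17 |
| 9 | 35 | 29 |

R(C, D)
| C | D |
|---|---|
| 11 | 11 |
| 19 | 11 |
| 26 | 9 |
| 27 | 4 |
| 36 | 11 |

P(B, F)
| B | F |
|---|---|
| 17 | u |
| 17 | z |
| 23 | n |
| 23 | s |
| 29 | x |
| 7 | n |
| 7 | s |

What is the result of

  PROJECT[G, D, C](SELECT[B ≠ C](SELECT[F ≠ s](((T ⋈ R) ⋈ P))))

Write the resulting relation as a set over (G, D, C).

{(14, 11, 11), (14, 11, 19), (14, 11, 36), (27, 11, 11), (27, 11, 19), (27, 11, 36), (32, 9, 26), (35, 9, 26), (5, 11, 11), (5, 11, 19), (5, 11, 36)}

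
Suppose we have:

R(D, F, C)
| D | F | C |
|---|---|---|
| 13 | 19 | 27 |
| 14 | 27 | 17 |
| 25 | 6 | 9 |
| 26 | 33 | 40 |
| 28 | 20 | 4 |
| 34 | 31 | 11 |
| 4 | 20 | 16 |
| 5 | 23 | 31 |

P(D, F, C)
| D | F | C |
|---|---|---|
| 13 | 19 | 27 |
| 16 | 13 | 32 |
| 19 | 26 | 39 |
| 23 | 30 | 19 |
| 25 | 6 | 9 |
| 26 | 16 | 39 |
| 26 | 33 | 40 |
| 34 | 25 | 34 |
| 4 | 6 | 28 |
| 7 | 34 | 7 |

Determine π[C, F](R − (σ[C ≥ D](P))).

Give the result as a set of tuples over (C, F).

{(11, 31), (16, 20), (17, 27), (31, 23), (4, 20), (9, 6)}

Filtering on C ≥ D leaves {(13, 19, 27), (16, 13, 32), (19, 26, 39), (26, 16, 39), (26, 33, 40), (34, 25, 34), (4, 6, 28), (7, 34, 7)}.
Set difference of the two operands is {(14, 27, 17), (25, 6, 9), (28, 20, 4), (34, 31, 11), (4, 20, 16), (5, 23, 31)}.
Projecting to C, F: {(11, 31), (16, 20), (17, 27), (31, 23), (4, 20), (9, 6)}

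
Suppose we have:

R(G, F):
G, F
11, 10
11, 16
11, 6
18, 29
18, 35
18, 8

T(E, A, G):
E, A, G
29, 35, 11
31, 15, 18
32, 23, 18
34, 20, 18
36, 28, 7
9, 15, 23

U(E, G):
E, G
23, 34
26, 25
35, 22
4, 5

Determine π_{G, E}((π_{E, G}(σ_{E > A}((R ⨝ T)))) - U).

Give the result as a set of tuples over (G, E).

{(18, 31), (18, 32), (18, 34)}

R ⋈ T (natural join on G): {(11, 10, 29, 35), (11, 16, 29, 35), (11, 6, 29, 35), (18, 29, 31, 15), (18, 29, 32, 23), (18, 29, 34, 20), (18, 35, 31, 15), (18, 35, 32, 23), (18, 35, 34, 20), (18, 8, 31, 15), (18, 8, 32, 23), (18, 8, 34, 20)}
Apply σ_{E > A}; surviving tuples: {(18, 29, 31, 15), (18, 29, 32, 23), (18, 29, 34, 20), (18, 35, 31, 15), (18, 35, 32, 23), (18, 35, 34, 20), (18, 8, 31, 15), (18, 8, 32, 23), (18, 8, 34, 20)}
π_{E, G} gives {(31, 18), (32, 18), (34, 18)} (6 duplicate(s) eliminated).
Taking the difference: {(31, 18), (32, 18), (34, 18)}
π_{G, E} gives {(18, 31), (18, 32), (18, 34)}.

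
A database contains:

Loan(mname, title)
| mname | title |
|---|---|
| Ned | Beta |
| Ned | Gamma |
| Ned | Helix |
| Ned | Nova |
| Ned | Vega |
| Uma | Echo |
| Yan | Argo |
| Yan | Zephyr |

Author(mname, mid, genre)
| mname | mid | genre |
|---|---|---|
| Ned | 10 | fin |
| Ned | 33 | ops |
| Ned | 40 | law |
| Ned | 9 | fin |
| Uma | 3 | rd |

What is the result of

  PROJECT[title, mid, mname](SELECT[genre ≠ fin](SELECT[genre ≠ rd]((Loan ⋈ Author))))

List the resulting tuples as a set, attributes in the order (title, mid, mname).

{(Beta, 33, Ned), (Beta, 40, Ned), (Gamma, 33, Ned), (Gamma, 40, Ned), (Helix, 33, Ned), (Helix, 40, Ned), (Nova, 33, Ned), (Nova, 40, Ned), (Vega, 33, Ned), (Vega, 40, Ned)}

Loan ⋈ Author (natural join on mname): {(Ned, Beta, 10, fin), (Ned, Beta, 33, ops), (Ned, Beta, 40, law), (Ned, Beta, 9, fin), (Ned, Gamma, 10, fin), (Ned, Gamma, 33, ops), (Ned, Gamma, 40, law), (Ned, Gamma, 9, fin), (Ned, Helix, 10, fin), (Ned, Helix, 33, ops), (Ned, Helix, 40, law), (Ned, Helix, 9, fin), (Ned, Nova, 10, fin), (Ned, Nova, 33, ops), (Ned, Nova, 40, law), (Ned, Nova, 9, fin), (Ned, Vega, 10, fin), (Ned, Vega, 33, ops), (Ned, Vega, 40, law), (Ned, Vega, 9, fin), (Uma, Echo, 3, rd)}
Apply σ_{genre ≠ rd}; surviving tuples: {(Ned, Beta, 10, fin), (Ned, Beta, 33, ops), (Ned, Beta, 40, law), (Ned, Beta, 9, fin), (Ned, Gamma, 10, fin), (Ned, Gamma, 33, ops), (Ned, Gamma, 40, law), (Ned, Gamma, 9, fin), (Ned, Helix, 10, fin), (Ned, Helix, 33, ops), (Ned, Helix, 40, law), (Ned, Helix, 9, fin), (Ned, Nova, 10, fin), (Ned, Nova, 33, ops), (Ned, Nova, 40, law), (Ned, Nova, 9, fin), (Ned, Vega, 10, fin), (Ned, Vega, 33, ops), (Ned, Vega, 40, law), (Ned, Vega, 9, fin)}
Apply σ_{genre ≠ fin}; surviving tuples: {(Ned, Beta, 33, ops), (Ned, Beta, 40, law), (Ned, Gamma, 33, ops), (Ned, Gamma, 40, law), (Ned, Helix, 33, ops), (Ned, Helix, 40, law), (Ned, Nova, 33, ops), (Ned, Nova, 40, law), (Ned, Vega, 33, ops), (Ned, Vega, 40, law)}
π_{title, mid, mname} gives {(Beta, 33, Ned), (Beta, 40, Ned), (Gamma, 33, Ned), (Gamma, 40, Ned), (Helix, 33, Ned), (Helix, 40, Ned), (Nova, 33, Ned), (Nova, 40, Ned), (Vega, 33, Ned), (Vega, 40, Ned)}.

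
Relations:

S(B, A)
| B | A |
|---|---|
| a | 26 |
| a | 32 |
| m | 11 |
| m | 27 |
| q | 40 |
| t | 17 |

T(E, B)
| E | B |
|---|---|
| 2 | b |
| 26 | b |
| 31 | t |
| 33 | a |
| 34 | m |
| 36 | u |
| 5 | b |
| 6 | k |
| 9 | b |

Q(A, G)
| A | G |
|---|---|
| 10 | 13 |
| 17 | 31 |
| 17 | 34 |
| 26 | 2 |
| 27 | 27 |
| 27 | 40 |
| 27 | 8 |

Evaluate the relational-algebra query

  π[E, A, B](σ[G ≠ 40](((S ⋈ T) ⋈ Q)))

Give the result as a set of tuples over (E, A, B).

Joining S and T on B yields {(a, 26, 33), (a, 32, 33), (m, 11, 34), (m, 27, 34), (t, 17, 31)}.
Joining (S ⋈ T) and Q on A yields {(a, 26, 33, 2), (m, 27, 34, 27), (m, 27, 34, 40), (m, 27, 34, 8), (t, 17, 31, 31), (t, 17, 31, 34)}.
Selection G ≠ 40: {(a, 26, 33, 2), (m, 27, 34, 27), (m, 27, 34, 8), (t, 17, 31, 31), (t, 17, 31, 34)}
π[E, A, B]: project onto (E, A, B) (2 duplicate(s) eliminated) → {(31, 17, t), (33, 26, a), (34, 27, m)}

{(31, 17, t), (33, 26, a), (34, 27, m)}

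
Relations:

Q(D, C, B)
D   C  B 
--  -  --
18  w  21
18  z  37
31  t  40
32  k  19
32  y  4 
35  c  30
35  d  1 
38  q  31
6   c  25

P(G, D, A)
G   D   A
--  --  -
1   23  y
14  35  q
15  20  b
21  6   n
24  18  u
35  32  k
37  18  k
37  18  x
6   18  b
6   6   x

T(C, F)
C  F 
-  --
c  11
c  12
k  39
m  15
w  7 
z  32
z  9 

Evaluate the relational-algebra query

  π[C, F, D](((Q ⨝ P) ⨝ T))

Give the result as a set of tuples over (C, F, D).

Joining Q and P on D yields {(18, w, 21, 24, u), (18, w, 21, 37, k), (18, w, 21, 37, x), (18, w, 21, 6, b), (18, z, 37, 24, u), (18, z, 37, 37, k), (18, z, 37, 37, x), (18, z, 37, 6, b), (32, k, 19, 35, k), (32, y, 4, 35, k), (35, c, 30, 14, q), (35, d, 1, 14, q), (6, c, 25, 21, n), (6, c, 25, 6, x)}.
Joining (Q ⨝ P) and T on C yields {(18, w, 21, 24, u, 7), (18, w, 21, 37, k, 7), (18, w, 21, 37, x, 7), (18, w, 21, 6, b, 7), (18, z, 37, 24, u, 32), (18, z, 37, 24, u, 9), (18, z, 37, 37, k, 32), (18, z, 37, 37, k, 9), (18, z, 37, 37, x, 32), (18, z, 37, 37, x, 9), (18, z, 37, 6, b, 32), (18, z, 37, 6, b, 9), (32, k, 19, 35, k, 39), (35, c, 30, 14, q, 11), (35, c, 30, 14, q, 12), (6, c, 25, 21, n, 11), (6, c, 25, 21, n, 12), (6, c, 25, 6, x, 11), (6, c, 25, 6, x, 12)}.
Projecting to C, F, D (11 duplicate(s) eliminated): {(c, 11, 35), (c, 11, 6), (c, 12, 35), (c, 12, 6), (k, 39, 32), (w, 7, 18), (z, 32, 18), (z, 9, 18)}

{(c, 11, 35), (c, 11, 6), (c, 12, 35), (c, 12, 6), (k, 39, 32), (w, 7, 18), (z, 32, 18), (z, 9, 18)}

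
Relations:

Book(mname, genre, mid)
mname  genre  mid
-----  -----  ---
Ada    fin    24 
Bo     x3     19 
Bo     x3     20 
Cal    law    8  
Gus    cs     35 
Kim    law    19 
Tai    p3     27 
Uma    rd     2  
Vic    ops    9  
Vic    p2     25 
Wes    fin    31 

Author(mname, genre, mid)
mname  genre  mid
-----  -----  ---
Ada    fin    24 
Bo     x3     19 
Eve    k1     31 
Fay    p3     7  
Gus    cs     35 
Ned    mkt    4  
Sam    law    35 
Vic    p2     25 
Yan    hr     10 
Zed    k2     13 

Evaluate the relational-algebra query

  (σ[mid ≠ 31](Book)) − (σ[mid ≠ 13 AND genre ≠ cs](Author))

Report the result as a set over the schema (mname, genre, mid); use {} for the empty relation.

Filtering on mid ≠ 31 leaves {(Ada, fin, 24), (Bo, x3, 19), (Bo, x3, 20), (Cal, law, 8), (Gus, cs, 35), (Kim, law, 19), (Tai, p3, 27), (Uma, rd, 2), (Vic, ops, 9), (Vic, p2, 25)}.
Filtering on mid ≠ 13 AND genre ≠ cs leaves {(Ada, fin, 24), (Bo, x3, 19), (Eve, k1, 31), (Fay, p3, 7), (Ned, mkt, 4), (Sam, law, 35), (Vic, p2, 25), (Yan, hr, 10)}.
Set difference of the two operands is {(Bo, x3, 20), (Cal, law, 8), (Gus, cs, 35), (Kim, law, 19), (Tai, p3, 27), (Uma, rd, 2), (Vic, ops, 9)}.

{(Bo, x3, 20), (Cal, law, 8), (Gus, cs, 35), (Kim, law, 19), (Tai, p3, 27), (Uma, rd, 2), (Vic, ops, 9)}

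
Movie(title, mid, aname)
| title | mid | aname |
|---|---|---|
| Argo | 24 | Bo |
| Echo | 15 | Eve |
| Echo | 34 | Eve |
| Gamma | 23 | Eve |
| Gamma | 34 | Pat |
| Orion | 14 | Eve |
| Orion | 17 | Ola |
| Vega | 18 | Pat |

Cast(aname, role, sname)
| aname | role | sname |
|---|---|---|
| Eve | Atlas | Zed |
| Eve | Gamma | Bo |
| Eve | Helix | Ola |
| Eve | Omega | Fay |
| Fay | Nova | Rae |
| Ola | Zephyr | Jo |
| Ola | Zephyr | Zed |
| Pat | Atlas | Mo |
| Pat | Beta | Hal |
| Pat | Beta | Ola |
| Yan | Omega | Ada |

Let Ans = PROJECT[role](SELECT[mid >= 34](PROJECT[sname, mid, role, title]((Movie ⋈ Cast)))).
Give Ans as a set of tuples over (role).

{Atlas, Beta, Gamma, Helix, Omega}

Natural join on aname: {(Echo, 15, Eve, Atlas, Zed), (Echo, 15, Eve, Gamma, Bo), (Echo, 15, Eve, Helix, Ola), (Echo, 15, Eve, Omega, Fay), (Echo, 34, Eve, Atlas, Zed), (Echo, 34, Eve, Gamma, Bo), (Echo, 34, Eve, Helix, Ola), (Echo, 34, Eve, Omega, Fay), (Gamma, 23, Eve, Atlas, Zed), (Gamma, 23, Eve, Gamma, Bo), (Gamma, 23, Eve, Helix, Ola), (Gamma, 23, Eve, Omega, Fay), (Gamma, 34, Pat, Atlas, Mo), (Gamma, 34, Pat, Beta, Hal), (Gamma, 34, Pat, Beta, Ola), (Orion, 14, Eve, Atlas, Zed), (Orion, 14, Eve, Gamma, Bo), (Orion, 14, Eve, Helix, Ola), (Orion, 14, Eve, Omega, Fay), (Orion, 17, Ola, Zephyr, Jo), (Orion, 17, Ola, Zephyr, Zed), (Vega, 18, Pat, Atlas, Mo), (Vega, 18, Pat, Beta, Hal), (Vega, 18, Pat, Beta, Ola)}
π_{sname, mid, role, title} gives {(Bo, 14, Gamma, Orion), (Bo, 15, Gamma, Echo), (Bo, 23, Gamma, Gamma), (Bo, 34, Gamma, Echo), (Fay, 14, Omega, Orion), (Fay, 15, Omega, Echo), (Fay, 23, Omega, Gamma), (Fay, 34, Omega, Echo), (Hal, 18, Beta, Vega), (Hal, 34, Beta, Gamma), (Jo, 17, Zephyr, Orion), (Mo, 18, Atlas, Vega), (Mo, 34, Atlas, Gamma), (Ola, 14, Helix, Orion), (Ola, 15, Helix, Echo), (Ola, 18, Beta, Vega), (Ola, 23, Helix, Gamma), (Ola, 34, Beta, Gamma), (Ola, 34, Helix, Echo), (Zed, 14, Atlas, Orion), (Zed, 15, Atlas, Echo), (Zed, 17, Zephyr, Orion), (Zed, 23, Atlas, Gamma), (Zed, 34, Atlas, Echo)}.
Apply σ_{mid >= 34}; surviving tuples: {(Bo, 34, Gamma, Echo), (Fay, 34, Omega, Echo), (Hal, 34, Beta, Gamma), (Mo, 34, Atlas, Gamma), (Ola, 34, Beta, Gamma), (Ola, 34, Helix, Echo), (Zed, 34, Atlas, Echo)}
π_{role} gives {Atlas, Beta, Gamma, Helix, Omega} (2 duplicate(s) eliminated).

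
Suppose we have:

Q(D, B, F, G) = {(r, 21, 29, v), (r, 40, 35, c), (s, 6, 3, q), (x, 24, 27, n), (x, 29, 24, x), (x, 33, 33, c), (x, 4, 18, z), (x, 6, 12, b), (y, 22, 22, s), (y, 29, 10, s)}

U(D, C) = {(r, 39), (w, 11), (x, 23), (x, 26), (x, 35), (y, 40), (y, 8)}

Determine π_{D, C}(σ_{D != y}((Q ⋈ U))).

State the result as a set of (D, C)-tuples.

Joining Q and U on D yields {(r, 21, 29, v, 39), (r, 40, 35, c, 39), (x, 24, 27, n, 23), (x, 24, 27, n, 26), (x, 24, 27, n, 35), (x, 29, 24, x, 23), (x, 29, 24, x, 26), (x, 29, 24, x, 35), (x, 33, 33, c, 23), (x, 33, 33, c, 26), (x, 33, 33, c, 35), (x, 4, 18, z, 23), (x, 4, 18, z, 26), (x, 4, 18, z, 35), (x, 6, 12, b, 23), (x, 6, 12, b, 26), (x, 6, 12, b, 35), (y, 22, 22, s, 40), (y, 22, 22, s, 8), (y, 29, 10, s, 40), (y, 29, 10, s, 8)}.
Filtering on D != y leaves {(r, 21, 29, v, 39), (r, 40, 35, c, 39), (x, 24, 27, n, 23), (x, 24, 27, n, 26), (x, 24, 27, n, 35), (x, 29, 24, x, 23), (x, 29, 24, x, 26), (x, 29, 24, x, 35), (x, 33, 33, c, 23), (x, 33, 33, c, 26), (x, 33, 33, c, 35), (x, 4, 18, z, 23), (x, 4, 18, z, 26), (x, 4, 18, z, 35), (x, 6, 12, b, 23), (x, 6, 12, b, 26), (x, 6, 12, b, 35)}.
Keep only column(s) D, C (13 duplicate(s) eliminated): {(r, 39), (x, 23), (x, 26), (x, 35)}

{(r, 39), (x, 23), (x, 26), (x, 35)}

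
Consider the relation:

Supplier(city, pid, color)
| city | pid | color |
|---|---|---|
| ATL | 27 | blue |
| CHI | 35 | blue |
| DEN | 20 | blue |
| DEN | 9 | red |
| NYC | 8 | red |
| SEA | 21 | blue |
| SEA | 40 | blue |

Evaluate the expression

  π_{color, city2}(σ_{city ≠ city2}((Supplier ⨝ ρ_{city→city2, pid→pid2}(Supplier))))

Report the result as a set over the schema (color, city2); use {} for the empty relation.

ρ[city→city2, pid→pid2]: schema becomes (city2, pid2, color); tuples unchanged.
Natural join on color: {(ATL, 27, blue, ATL, 27), (ATL, 27, blue, CHI, 35), (ATL, 27, blue, DEN, 20), (ATL, 27, blue, SEA, 21), (ATL, 27, blue, SEA, 40), (CHI, 35, blue, ATL, 27), (CHI, 35, blue, CHI, 35), (CHI, 35, blue, DEN, 20), (CHI, 35, blue, SEA, 21), (CHI, 35, blue, SEA, 40), (DEN, 20, blue, ATL, 27), (DEN, 20, blue, CHI, 35), (DEN, 20, blue, DEN, 20), (DEN, 20, blue, SEA, 21), (DEN, 20, blue, SEA, 40), (DEN, 9, red, DEN, 9), (DEN, 9, red, NYC, 8), (NYC, 8, red, DEN, 9), (NYC, 8, red, NYC, 8), (SEA, 21, blue, ATL, 27), (SEA, 21, blue, CHI, 35), (SEA, 21, blue, DEN, 20), (SEA, 21, blue, SEA, 21), (SEA, 21, blue, SEA, 40), (SEA, 40, blue, ATL, 27), (SEA, 40, blue, CHI, 35), (SEA, 40, blue, DEN, 20), (SEA, 40, blue, SEA, 21), (SEA, 40, blue, SEA, 40)}
Filtering on city ≠ city2 leaves {(ATL, 27, blue, CHI, 35), (ATL, 27, blue, DEN, 20), (ATL, 27, blue, SEA, 21), (ATL, 27, blue, SEA, 40), (CHI, 35, blue, ATL, 27), (CHI, 35, blue, DEN, 20), (CHI, 35, blue, SEA, 21), (CHI, 35, blue, SEA, 40), (DEN, 20, blue, ATL, 27), (DEN, 20, blue, CHI, 35), (DEN, 20, blue, SEA, 21), (DEN, 20, blue, SEA, 40), (DEN, 9, red, NYC, 8), (NYC, 8, red, DEN, 9), (SEA, 21, blue, ATL, 27), (SEA, 21, blue, CHI, 35), (SEA, 21, blue, DEN, 20), (SEA, 40, blue, ATL, 27), (SEA, 40, blue, CHI, 35), (SEA, 40, blue, DEN, 20)}.
Keep only column(s) color, city2 (14 duplicate(s) eliminated): {(blue, ATL), (blue, CHI), (blue, DEN), (blue, SEA), (red, DEN), (red, NYC)}

{(blue, ATL), (blue, CHI), (blue, DEN), (blue, SEA), (red, DEN), (red, NYC)}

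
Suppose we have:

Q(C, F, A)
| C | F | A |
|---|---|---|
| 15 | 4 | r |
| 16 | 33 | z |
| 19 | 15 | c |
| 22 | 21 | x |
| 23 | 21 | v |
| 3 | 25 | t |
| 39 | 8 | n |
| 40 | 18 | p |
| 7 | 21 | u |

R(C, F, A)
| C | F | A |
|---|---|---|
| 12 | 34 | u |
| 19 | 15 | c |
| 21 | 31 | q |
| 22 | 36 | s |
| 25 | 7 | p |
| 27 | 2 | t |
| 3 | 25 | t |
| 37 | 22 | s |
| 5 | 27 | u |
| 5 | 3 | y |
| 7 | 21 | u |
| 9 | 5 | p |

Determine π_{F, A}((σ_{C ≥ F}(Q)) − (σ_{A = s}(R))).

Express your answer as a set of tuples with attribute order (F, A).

Filtering on C ≥ F leaves {(15, 4, r), (19, 15, c), (22, 21, x), (23, 21, v), (39, 8, n), (40, 18, p)}.
Filtering on A = s leaves {(22, 36, s), (37, 22, s)}.
Difference: {(15, 4, r), (19, 15, c), (22, 21, x), (23, 21, v), (39, 8, n), (40, 18, p)} with {(22, 36, s), (37, 22, s)} → {(15, 4, r), (19, 15, c), (22, 21, x), (23, 21, v), (39, 8, n), (40, 18, p)}
Projecting to F, A: {(15, c), (18, p), (21, v), (21, x), (4, r), (8, n)}

{(15, c), (18, p), (21, v), (21, x), (4, r), (8, n)}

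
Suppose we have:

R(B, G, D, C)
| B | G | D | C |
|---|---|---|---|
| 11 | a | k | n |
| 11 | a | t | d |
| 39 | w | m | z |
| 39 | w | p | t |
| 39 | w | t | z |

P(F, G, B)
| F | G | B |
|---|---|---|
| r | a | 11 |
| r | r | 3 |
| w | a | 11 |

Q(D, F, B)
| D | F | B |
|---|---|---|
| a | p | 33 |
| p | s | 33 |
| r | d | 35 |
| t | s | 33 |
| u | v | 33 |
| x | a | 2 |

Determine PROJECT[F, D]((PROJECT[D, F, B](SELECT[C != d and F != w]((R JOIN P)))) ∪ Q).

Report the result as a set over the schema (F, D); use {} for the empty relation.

R ⋈ P (natural join on B, G): {(11, a, k, n, r), (11, a, k, n, w), (11, a, t, d, r), (11, a, t, d, w)}
Filtering on C != d and F != w leaves {(11, a, k, n, r)}.
Projecting to D, F, B: {(k, r, 11)}
Set union of the two operands is {(a, p, 33), (k, r, 11), (p, s, 33), (r, d, 35), (t, s, 33), (u, v, 33), (x, a, 2)}.
Projecting to F, D: {(a, x), (d, r), (p, a), (r, k), (s, p), (s, t), (v, u)}

{(a, x), (d, r), (p, a), (r, k), (s, p), (s, t), (v, u)}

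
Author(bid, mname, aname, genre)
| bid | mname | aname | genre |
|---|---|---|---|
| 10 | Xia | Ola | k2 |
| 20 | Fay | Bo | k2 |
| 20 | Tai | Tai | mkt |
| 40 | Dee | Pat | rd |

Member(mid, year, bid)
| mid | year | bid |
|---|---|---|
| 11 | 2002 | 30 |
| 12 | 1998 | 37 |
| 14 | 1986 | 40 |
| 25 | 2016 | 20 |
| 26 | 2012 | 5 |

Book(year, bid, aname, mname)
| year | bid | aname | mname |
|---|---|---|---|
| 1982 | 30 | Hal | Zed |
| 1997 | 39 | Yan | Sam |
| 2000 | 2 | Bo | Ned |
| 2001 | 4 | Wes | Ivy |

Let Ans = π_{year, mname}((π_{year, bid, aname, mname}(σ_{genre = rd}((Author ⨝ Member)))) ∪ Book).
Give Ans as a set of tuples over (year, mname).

{(1982, Zed), (1986, Dee), (1997, Sam), (2000, Ned), (2001, Ivy)}

Natural join on bid: {(20, Fay, Bo, k2, 25, 2016), (20, Tai, Tai, mkt, 25, 2016), (40, Dee, Pat, rd, 14, 1986)}
Filtering on genre = rd leaves {(40, Dee, Pat, rd, 14, 1986)}.
π[year, bid, aname, mname]: project onto (year, bid, aname, mname) → {(1986, 40, Pat, Dee)}
Set union of the two operands is {(1982, 30, Hal, Zed), (1986, 40, Pat, Dee), (1997, 39, Yan, Sam), (2000, 2, Bo, Ned), (2001, 4, Wes, Ivy)}.
π[year, mname]: project onto (year, mname) → {(1982, Zed), (1986, Dee), (1997, Sam), (2000, Ned), (2001, Ivy)}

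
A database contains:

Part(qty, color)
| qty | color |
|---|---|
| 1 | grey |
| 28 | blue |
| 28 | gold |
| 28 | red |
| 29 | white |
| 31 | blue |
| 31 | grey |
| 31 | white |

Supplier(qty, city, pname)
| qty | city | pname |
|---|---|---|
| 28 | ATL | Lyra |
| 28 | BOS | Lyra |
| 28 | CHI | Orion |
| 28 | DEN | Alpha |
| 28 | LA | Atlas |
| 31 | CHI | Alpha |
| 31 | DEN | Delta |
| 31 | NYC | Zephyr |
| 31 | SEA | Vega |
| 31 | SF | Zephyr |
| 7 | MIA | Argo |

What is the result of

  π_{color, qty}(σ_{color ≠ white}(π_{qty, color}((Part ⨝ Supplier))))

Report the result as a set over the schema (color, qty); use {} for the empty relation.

{(blue, 28), (blue, 31), (gold, 28), (grey, 31), (red, 28)}

Joining Part and Supplier on qty yields {(28, blue, ATL, Lyra), (28, blue, BOS, Lyra), (28, blue, CHI, Orion), (28, blue, DEN, Alpha), (28, blue, LA, Atlas), (28, gold, ATL, Lyra), (28, gold, BOS, Lyra), (28, gold, CHI, Orion), (28, gold, DEN, Alpha), (28, gold, LA, Atlas), (28, red, ATL, Lyra), (28, red, BOS, Lyra), (28, red, CHI, Orion), (28, red, DEN, Alpha), (28, red, LA, Atlas), (31, blue, CHI, Alpha), (31, blue, DEN, Delta), (31, blue, NYC, Zephyr), (31, blue, SEA, Vega), (31, blue, SF, Zephyr), (31, grey, CHI, Alpha), (31, grey, DEN, Delta), (31, grey, NYC, Zephyr), (31, grey, SEA, Vega), (31, grey, SF, Zephyr), (31, white, CHI, Alpha), (31, white, DEN, Delta), (31, white, NYC, Zephyr), (31, white, SEA, Vega), (31, white, SF, Zephyr)}.
Keep only column(s) qty, color (24 duplicate(s) eliminated): {(28, blue), (28, gold), (28, red), (31, blue), (31, grey), (31, white)}
Filtering on color ≠ white leaves {(28, blue), (28, gold), (28, red), (31, blue), (31, grey)}.
Keep only column(s) color, qty: {(blue, 28), (blue, 31), (gold, 28), (grey, 31), (red, 28)}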